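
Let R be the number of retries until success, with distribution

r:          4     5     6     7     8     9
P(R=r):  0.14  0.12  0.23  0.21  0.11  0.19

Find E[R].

E[R] = Σ r·P(R=r)
 = 4·0.14 + 5·0.12 + 6·0.23 + 7·0.21 + 8·0.11 + 9·0.19
 = 0.56 + 0.6 + 1.38 + 1.47 + 0.88 + 1.71
 = 6.6

6.6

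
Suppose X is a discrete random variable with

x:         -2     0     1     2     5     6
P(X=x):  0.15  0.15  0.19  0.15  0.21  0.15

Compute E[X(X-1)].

E[X(X-1)] = Σ x(x-1)·P(X=x)
 = 6·0.15 + 0·0.15 + 0·0.19 + 2·0.15 + 20·0.21 + 30·0.15
 = 0.9 + 0 + 0 + 0.3 + 4.2 + 4.5
 = 9.9

9.9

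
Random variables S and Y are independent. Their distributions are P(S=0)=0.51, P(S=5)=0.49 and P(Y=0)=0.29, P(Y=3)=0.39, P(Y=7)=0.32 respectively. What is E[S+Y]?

E[S+Y] = Σ_s Σ_y (s+y) · P(S=s)P(Y=y)
 = 0·0.1479 + 3·0.1989 + 7·0.1632 + 5·0.1421 + 8·0.1911 + 12·0.1568
 = 0 + 0.5967 + 1.1424 + 0.7105 + 1.5288 + 1.8816
 = 5.86

5.86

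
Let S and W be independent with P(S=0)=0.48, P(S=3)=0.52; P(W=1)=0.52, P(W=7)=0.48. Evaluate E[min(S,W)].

E[min(S,W)] = Σ_s Σ_w min(s,w) · P(S=s)P(W=w)
 = 0·0.2496 + 0·0.2304 + 1·0.2704 + 3·0.2496
 = 0 + 0 + 0.2704 + 0.7488
 = 1.0192

1.0192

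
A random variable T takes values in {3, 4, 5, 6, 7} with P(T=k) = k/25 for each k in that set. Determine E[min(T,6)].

5.12

E[min(T,6)] = Σ min(t,6)·P(T=t)
 = 3·3/25 + 4·4/25 + 5·1/5 + 6·6/25 + 6·7/25
 = 9/25 + 16/25 + 1 + 36/25 + 42/25
 = 128/25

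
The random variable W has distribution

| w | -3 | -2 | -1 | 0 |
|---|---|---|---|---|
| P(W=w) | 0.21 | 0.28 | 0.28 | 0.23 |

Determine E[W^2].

3.29

E[W^2] = Σ w^2·P(W=w)
 = 9·0.21 + 4·0.28 + 1·0.28 + 0·0.23
 = 1.89 + 1.12 + 0.28 + 0
 = 3.29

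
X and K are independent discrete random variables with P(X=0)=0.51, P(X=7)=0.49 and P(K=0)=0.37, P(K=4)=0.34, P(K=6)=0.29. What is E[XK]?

10.633

E[XK] = Σ_x Σ_k xk · P(X=x)P(K=k)
 = 0·0.1887 + 0·0.1734 + 0·0.1479 + 0·0.1813 + 28·0.1666 + 42·0.1421
 = 0 + 0 + 0 + 0 + 4.6648 + 5.9682
 = 10.633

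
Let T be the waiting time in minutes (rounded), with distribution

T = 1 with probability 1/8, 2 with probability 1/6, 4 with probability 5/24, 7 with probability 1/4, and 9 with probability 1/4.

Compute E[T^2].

E[T^2] = Σ t^2·P(T=t)
 = 1·1/8 + 4·1/6 + 16·5/24 + 49·1/4 + 81·1/4
 = 1/8 + 2/3 + 10/3 + 49/4 + 81/4
 = 293/8

36.625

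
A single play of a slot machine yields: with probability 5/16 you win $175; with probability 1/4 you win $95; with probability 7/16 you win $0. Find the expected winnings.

E[payout] = 175·5/16 + 95·1/4 + 0·7/16
 = 875/16 + 95/4 + 0
 = 1255/16

78.4375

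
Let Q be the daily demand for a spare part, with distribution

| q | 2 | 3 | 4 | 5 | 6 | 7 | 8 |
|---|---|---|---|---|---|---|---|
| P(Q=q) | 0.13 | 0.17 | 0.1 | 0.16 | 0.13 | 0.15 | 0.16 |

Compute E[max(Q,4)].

5.51

E[max(Q,4)] = Σ max(q,4)·P(Q=q)
 = 4·0.13 + 4·0.17 + 4·0.1 + 5·0.16 + 6·0.13 + 7·0.15 + 8·0.16
 = 0.52 + 0.68 + 0.4 + 0.8 + 0.78 + 1.05 + 1.28
 = 5.51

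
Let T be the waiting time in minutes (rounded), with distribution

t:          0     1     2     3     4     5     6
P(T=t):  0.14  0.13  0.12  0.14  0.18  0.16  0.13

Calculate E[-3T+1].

-8.27

E[-3T+1] = Σ (-3t+1)·P(T=t)
 = 1·0.14 + (-2)·0.13 + (-5)·0.12 + (-8)·0.14 + (-11)·0.18 + (-14)·0.16 + (-17)·0.13
 = 0.14 + (-0.26) + (-0.6) + (-1.12) + (-1.98) + (-2.24) + (-2.21)
 = -8.27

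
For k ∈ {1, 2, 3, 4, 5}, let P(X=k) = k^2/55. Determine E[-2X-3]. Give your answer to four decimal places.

-11.1818

E[-2X-3] = Σ (-2x-3)·P(X=x)
 = (-5)·1/55 + (-7)·4/55 + (-9)·9/55 + (-11)·16/55 + (-13)·5/11
 = (-1/11) + (-28/55) + (-81/55) + (-16/5) + (-65/11)
 = -123/11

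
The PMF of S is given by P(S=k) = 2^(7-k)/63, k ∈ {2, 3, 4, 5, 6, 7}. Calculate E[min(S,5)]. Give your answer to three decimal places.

E[min(S,5)] = Σ min(s,5)·P(S=s)
 = 2·32/63 + 3·16/63 + 4·8/63 + 5·4/63 + 5·2/63 + 5·1/63
 = 64/63 + 16/21 + 32/63 + 20/63 + 10/63 + 5/63
 = 179/63

2.841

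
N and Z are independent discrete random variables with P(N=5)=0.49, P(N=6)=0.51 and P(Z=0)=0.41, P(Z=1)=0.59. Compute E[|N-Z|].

4.92

E[|N-Z|] = Σ_n Σ_z |n-z| · P(N=n)P(Z=z)
 = 5·0.2009 + 4·0.2891 + 6·0.2091 + 5·0.3009
 = 1.0045 + 1.1564 + 1.2546 + 1.5045
 = 4.92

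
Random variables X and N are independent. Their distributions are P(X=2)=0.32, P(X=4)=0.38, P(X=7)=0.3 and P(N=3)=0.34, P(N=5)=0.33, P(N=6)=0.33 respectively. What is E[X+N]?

E[X+N] = Σ_x Σ_n (x+n) · P(X=x)P(N=n)
 = 5·0.1088 + 7·0.1056 + 8·0.1056 + 7·0.1292 + 9·0.1254 + 10·0.1254 + 10·0.102 + 12·0.099 + 13·0.099
 = 0.544 + 0.7392 + 0.8448 + 0.9044 + 1.1286 + 1.254 + 1.02 + 1.188 + 1.287
 = 8.91

8.91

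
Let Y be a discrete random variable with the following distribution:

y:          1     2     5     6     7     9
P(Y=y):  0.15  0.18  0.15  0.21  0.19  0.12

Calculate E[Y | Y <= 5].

P(Y <= 5) = 0.15 + 0.18 + 0.15 = 0.48.
E[Y | Y <= 5] = [1·0.15 + 2·0.18 + 5·0.15] / 0.48
 = 1.26 / 0.48
 = 21/8

2.625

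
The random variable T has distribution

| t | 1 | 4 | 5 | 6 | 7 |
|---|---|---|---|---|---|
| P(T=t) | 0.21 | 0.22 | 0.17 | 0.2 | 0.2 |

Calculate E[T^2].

24.98

E[T^2] = Σ t^2·P(T=t)
 = 1·0.21 + 16·0.22 + 25·0.17 + 36·0.2 + 49·0.2
 = 0.21 + 3.52 + 4.25 + 7.2 + 9.8
 = 24.98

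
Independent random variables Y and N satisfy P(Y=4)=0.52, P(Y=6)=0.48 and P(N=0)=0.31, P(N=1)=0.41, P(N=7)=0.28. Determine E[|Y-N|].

E[|Y-N|] = Σ_y Σ_n |y-n| · P(Y=y)P(N=n)
 = 4·0.1612 + 3·0.2132 + 3·0.1456 + 6·0.1488 + 5·0.1968 + 1·0.1344
 = 0.6448 + 0.6396 + 0.4368 + 0.8928 + 0.984 + 0.1344
 = 3.7324

3.7324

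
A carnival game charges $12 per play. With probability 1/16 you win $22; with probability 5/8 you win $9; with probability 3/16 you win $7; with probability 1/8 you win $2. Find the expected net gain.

-3.4375

E[payout] = 22·1/16 + 9·5/8 + 7·3/16 + 2·1/8
 = 11/8 + 45/8 + 21/16 + 1/4
 = 137/16
Net = 137/16 - 12 = -55/16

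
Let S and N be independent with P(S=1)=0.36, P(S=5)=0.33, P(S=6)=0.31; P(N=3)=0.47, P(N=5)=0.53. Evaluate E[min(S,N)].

2.9584

E[min(S,N)] = Σ_s Σ_n min(s,n) · P(S=s)P(N=n)
 = 1·0.1692 + 1·0.1908 + 3·0.1551 + 5·0.1749 + 3·0.1457 + 5·0.1643
 = 0.1692 + 0.1908 + 0.4653 + 0.8745 + 0.4371 + 0.8215
 = 2.9584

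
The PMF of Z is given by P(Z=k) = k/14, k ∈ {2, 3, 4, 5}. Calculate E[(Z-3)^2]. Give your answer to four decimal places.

1.8571

E[(Z-3)^2] = Σ (z-3)^2·P(Z=z)
 = 1·1/7 + 0·3/14 + 1·2/7 + 4·5/14
 = 1/7 + 0 + 2/7 + 10/7
 = 13/7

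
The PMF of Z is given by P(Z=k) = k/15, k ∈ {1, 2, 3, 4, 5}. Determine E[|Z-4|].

1

E[|Z-4|] = Σ |z-4|·P(Z=z)
 = 3·1/15 + 2·2/15 + 1·1/5 + 0·4/15 + 1·1/3
 = 1/5 + 4/15 + 1/5 + 0 + 1/3
 = 1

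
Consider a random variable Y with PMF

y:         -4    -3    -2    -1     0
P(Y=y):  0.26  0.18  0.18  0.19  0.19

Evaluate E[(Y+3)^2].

E[(Y+3)^2] = Σ (y+3)^2·P(Y=y)
 = 1·0.26 + 0·0.18 + 1·0.18 + 4·0.19 + 9·0.19
 = 0.26 + 0 + 0.18 + 0.76 + 1.71
 = 2.91

2.91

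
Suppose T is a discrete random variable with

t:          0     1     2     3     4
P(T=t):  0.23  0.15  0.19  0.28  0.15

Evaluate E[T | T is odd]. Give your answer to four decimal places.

P(T is odd) = 0.15 + 0.28 = 0.43.
E[T | T is odd] = [1·0.15 + 3·0.28] / 0.43
 = 0.99 / 0.43
 = 99/43

2.3023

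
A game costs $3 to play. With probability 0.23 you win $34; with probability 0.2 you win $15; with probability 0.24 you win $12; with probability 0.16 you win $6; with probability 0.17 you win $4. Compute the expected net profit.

12.34

E[payout] = 34·0.23 + 15·0.2 + 12·0.24 + 6·0.16 + 4·0.17
 = 7.82 + 3 + 2.88 + 0.96 + 0.68
 = 15.34
Net = 15.34 - 3 = 12.34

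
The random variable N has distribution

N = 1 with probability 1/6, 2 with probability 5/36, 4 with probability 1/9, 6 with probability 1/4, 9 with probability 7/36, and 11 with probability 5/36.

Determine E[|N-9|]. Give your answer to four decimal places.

3.8889

E[|N-9|] = Σ |n-9|·P(N=n)
 = 8·1/6 + 7·5/36 + 5·1/9 + 3·1/4 + 0·7/36 + 2·5/36
 = 4/3 + 35/36 + 5/9 + 3/4 + 0 + 5/18
 = 35/9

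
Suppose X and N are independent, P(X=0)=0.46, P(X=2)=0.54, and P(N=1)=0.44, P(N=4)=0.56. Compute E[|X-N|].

E[|X-N|] = Σ_x Σ_n |x-n| · P(X=x)P(N=n)
 = 1·0.2024 + 4·0.2576 + 1·0.2376 + 2·0.3024
 = 0.2024 + 1.0304 + 0.2376 + 0.6048
 = 2.0752

2.0752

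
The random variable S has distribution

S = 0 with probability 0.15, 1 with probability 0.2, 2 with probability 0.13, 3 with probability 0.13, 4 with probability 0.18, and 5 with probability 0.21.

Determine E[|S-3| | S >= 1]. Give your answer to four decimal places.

1.3294

P(S >= 1) = 0.2 + 0.13 + 0.13 + 0.18 + 0.21 = 0.85.
E[|S-3| | S >= 1] = [2·0.2 + 1·0.13 + 0·0.13 + 1·0.18 + 2·0.21] / 0.85
 = 1.13 / 0.85
 = 113/85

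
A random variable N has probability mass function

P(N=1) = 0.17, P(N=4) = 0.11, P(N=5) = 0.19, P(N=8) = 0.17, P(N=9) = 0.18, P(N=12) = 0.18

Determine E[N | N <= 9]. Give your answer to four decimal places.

P(N <= 9) = 0.17 + 0.11 + 0.19 + 0.17 + 0.18 = 0.82.
E[N | N <= 9] = [1·0.17 + 4·0.11 + 5·0.19 + 8·0.17 + 9·0.18] / 0.82
 = 4.54 / 0.82
 = 227/41

5.5366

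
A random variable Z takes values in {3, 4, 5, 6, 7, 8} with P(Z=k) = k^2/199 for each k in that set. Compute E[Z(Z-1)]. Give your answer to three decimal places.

E[Z(Z-1)] = Σ z(z-1)·P(Z=z)
 = 6·9/199 + 12·16/199 + 20·25/199 + 30·36/199 + 42·49/199 + 56·64/199
 = 54/199 + 192/199 + 500/199 + 1080/199 + 2058/199 + 3584/199
 = 7468/199

37.528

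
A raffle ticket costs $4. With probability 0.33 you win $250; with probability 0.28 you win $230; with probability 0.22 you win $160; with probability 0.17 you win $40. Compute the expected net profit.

E[payout] = 250·0.33 + 230·0.28 + 160·0.22 + 40·0.17
 = 82.5 + 64.4 + 35.2 + 6.8
 = 188.9
Net = 188.9 - 4 = 184.9

184.9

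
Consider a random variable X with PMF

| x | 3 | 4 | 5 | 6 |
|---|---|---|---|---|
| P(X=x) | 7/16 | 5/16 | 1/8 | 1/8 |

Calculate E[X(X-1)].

E[X(X-1)] = Σ x(x-1)·P(X=x)
 = 6·7/16 + 12·5/16 + 20·1/8 + 30·1/8
 = 21/8 + 15/4 + 5/2 + 15/4
 = 101/8

12.625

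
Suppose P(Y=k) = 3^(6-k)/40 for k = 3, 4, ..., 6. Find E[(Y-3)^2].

0.75

E[(Y-3)^2] = Σ (y-3)^2·P(Y=y)
 = 0·27/40 + 1·9/40 + 4·3/40 + 9·1/40
 = 0 + 9/40 + 3/10 + 9/40
 = 3/4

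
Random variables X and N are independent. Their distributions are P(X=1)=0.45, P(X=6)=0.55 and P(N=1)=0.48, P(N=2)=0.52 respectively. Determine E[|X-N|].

E[|X-N|] = Σ_x Σ_n |x-n| · P(X=x)P(N=n)
 = 0·0.216 + 1·0.234 + 5·0.264 + 4·0.286
 = 0 + 0.234 + 1.32 + 1.144
 = 2.698

2.698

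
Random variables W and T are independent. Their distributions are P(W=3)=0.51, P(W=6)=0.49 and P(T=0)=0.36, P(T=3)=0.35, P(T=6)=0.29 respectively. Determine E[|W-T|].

2.5674

E[|W-T|] = Σ_w Σ_t |w-t| · P(W=w)P(T=t)
 = 3·0.1836 + 0·0.1785 + 3·0.1479 + 6·0.1764 + 3·0.1715 + 0·0.1421
 = 0.5508 + 0 + 0.4437 + 1.0584 + 0.5145 + 0
 = 2.5674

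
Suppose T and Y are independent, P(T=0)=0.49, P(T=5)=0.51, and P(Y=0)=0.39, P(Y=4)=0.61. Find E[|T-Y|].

E[|T-Y|] = Σ_t Σ_y |t-y| · P(T=t)P(Y=y)
 = 0·0.1911 + 4·0.2989 + 5·0.1989 + 1·0.3111
 = 0 + 1.1956 + 0.9945 + 0.3111
 = 2.5012

2.5012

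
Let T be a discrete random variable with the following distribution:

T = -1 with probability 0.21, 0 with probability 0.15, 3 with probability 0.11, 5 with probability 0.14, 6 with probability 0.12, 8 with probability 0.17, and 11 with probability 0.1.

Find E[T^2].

E[T^2] = Σ t^2·P(T=t)
 = 1·0.21 + 0·0.15 + 9·0.11 + 25·0.14 + 36·0.12 + 64·0.17 + 121·0.1
 = 0.21 + 0 + 0.99 + 3.5 + 4.32 + 10.88 + 12.1
 = 32

32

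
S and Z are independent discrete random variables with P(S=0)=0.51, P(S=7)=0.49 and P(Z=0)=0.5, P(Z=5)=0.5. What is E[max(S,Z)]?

4.705

E[max(S,Z)] = Σ_s Σ_z max(s,z) · P(S=s)P(Z=z)
 = 0·0.255 + 5·0.255 + 7·0.245 + 7·0.245
 = 0 + 1.275 + 1.715 + 1.715
 = 4.705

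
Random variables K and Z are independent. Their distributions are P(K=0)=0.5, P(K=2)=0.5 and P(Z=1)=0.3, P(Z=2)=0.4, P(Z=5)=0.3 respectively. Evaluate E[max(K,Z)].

E[max(K,Z)] = Σ_k Σ_z max(k,z) · P(K=k)P(Z=z)
 = 1·0.15 + 2·0.2 + 5·0.15 + 2·0.15 + 2·0.2 + 5·0.15
 = 0.15 + 0.4 + 0.75 + 0.3 + 0.4 + 0.75
 = 2.75

2.75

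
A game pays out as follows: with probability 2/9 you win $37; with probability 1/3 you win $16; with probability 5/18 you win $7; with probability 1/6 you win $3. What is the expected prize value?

16

E[payout] = 37·2/9 + 16·1/3 + 7·5/18 + 3·1/6
 = 74/9 + 16/3 + 35/18 + 1/2
 = 16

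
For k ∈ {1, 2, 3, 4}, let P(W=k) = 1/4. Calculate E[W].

E[W] = Σ w·P(W=w)
 = 1·1/4 + 2·1/4 + 3·1/4 + 4·1/4
 = 1/4 + 1/2 + 3/4 + 1
 = 5/2

2.5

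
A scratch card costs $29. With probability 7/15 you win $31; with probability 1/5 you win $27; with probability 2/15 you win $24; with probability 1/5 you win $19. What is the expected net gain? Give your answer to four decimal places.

E[payout] = 31·7/15 + 27·1/5 + 24·2/15 + 19·1/5
 = 217/15 + 27/5 + 16/5 + 19/5
 = 403/15
Net = 403/15 - 29 = -32/15

-2.1333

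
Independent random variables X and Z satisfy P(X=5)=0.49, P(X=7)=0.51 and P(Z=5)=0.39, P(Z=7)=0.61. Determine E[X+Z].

E[X+Z] = Σ_x Σ_z (x+z) · P(X=x)P(Z=z)
 = 10·0.1911 + 12·0.2989 + 12·0.1989 + 14·0.3111
 = 1.911 + 3.5868 + 2.3868 + 4.3554
 = 12.24

12.24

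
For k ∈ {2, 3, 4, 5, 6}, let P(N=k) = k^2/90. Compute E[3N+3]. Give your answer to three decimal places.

E[3N+3] = Σ (3n+3)·P(N=n)
 = 9·2/45 + 12·1/10 + 15·8/45 + 18·5/18 + 21·2/5
 = 2/5 + 6/5 + 8/3 + 5 + 42/5
 = 53/3

17.667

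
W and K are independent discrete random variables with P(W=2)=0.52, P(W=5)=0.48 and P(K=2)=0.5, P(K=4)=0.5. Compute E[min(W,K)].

2.48

E[min(W,K)] = Σ_w Σ_k min(w,k) · P(W=w)P(K=k)
 = 2·0.26 + 2·0.26 + 2·0.24 + 4·0.24
 = 0.52 + 0.52 + 0.48 + 0.96
 = 2.48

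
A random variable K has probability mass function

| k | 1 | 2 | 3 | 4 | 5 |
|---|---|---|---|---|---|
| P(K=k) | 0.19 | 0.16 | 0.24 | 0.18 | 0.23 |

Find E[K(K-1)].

E[K(K-1)] = Σ k(k-1)·P(K=k)
 = 0·0.19 + 2·0.16 + 6·0.24 + 12·0.18 + 20·0.23
 = 0 + 0.32 + 1.44 + 2.16 + 4.6
 = 8.52

8.52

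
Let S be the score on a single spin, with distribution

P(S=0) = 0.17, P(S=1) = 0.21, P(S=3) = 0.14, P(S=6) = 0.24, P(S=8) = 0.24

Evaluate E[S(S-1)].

21.48

E[S(S-1)] = Σ s(s-1)·P(S=s)
 = 0·0.17 + 0·0.21 + 6·0.14 + 30·0.24 + 56·0.24
 = 0 + 0 + 0.84 + 7.2 + 13.44
 = 21.48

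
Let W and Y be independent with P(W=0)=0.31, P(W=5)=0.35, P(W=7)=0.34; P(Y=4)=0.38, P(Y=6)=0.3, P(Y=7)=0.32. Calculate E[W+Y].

E[W+Y] = Σ_w Σ_y (w+y) · P(W=w)P(Y=y)
 = 4·0.1178 + 6·0.093 + 7·0.0992 + 9·0.133 + 11·0.105 + 12·0.112 + 11·0.1292 + 13·0.102 + 14·0.1088
 = 0.4712 + 0.558 + 0.6944 + 1.197 + 1.155 + 1.344 + 1.4212 + 1.326 + 1.5232
 = 9.69

9.69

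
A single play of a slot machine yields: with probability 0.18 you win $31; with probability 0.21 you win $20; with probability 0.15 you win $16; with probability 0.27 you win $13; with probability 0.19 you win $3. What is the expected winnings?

E[payout] = 31·0.18 + 20·0.21 + 16·0.15 + 13·0.27 + 3·0.19
 = 5.58 + 4.2 + 2.4 + 3.51 + 0.57
 = 16.26

16.26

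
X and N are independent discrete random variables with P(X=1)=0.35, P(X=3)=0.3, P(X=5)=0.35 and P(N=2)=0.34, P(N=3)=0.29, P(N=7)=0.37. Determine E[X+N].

7.14

E[X+N] = Σ_x Σ_n (x+n) · P(X=x)P(N=n)
 = 3·0.119 + 4·0.1015 + 8·0.1295 + 5·0.102 + 6·0.087 + 10·0.111 + 7·0.119 + 8·0.1015 + 12·0.1295
 = 0.357 + 0.406 + 1.036 + 0.51 + 0.522 + 1.11 + 0.833 + 0.812 + 1.554
 = 7.14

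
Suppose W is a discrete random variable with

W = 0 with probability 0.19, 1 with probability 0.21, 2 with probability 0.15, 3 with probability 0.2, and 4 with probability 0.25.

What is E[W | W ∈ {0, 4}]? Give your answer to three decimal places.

2.273

P(W ∈ {0, 4}) = 0.19 + 0.25 = 0.44.
E[W | W ∈ {0, 4}] = [0·0.19 + 4·0.25] / 0.44
 = 1 / 0.44
 = 25/11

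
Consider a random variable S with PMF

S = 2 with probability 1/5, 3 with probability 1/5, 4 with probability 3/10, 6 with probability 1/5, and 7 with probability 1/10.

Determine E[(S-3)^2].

E[(S-3)^2] = Σ (s-3)^2·P(S=s)
 = 1·1/5 + 0·1/5 + 1·3/10 + 9·1/5 + 16·1/10
 = 1/5 + 0 + 3/10 + 9/5 + 8/5
 = 39/10

3.9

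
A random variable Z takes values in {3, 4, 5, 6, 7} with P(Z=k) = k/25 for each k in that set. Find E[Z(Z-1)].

25.6

E[Z(Z-1)] = Σ z(z-1)·P(Z=z)
 = 6·3/25 + 12·4/25 + 20·1/5 + 30·6/25 + 42·7/25
 = 18/25 + 48/25 + 4 + 36/5 + 294/25
 = 128/5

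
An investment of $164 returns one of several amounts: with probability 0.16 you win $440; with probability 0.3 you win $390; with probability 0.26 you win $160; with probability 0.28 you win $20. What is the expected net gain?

E[payout] = 440·0.16 + 390·0.3 + 160·0.26 + 20·0.28
 = 70.4 + 117 + 41.6 + 5.6
 = 234.6
Net = 234.6 - 164 = 70.6

70.6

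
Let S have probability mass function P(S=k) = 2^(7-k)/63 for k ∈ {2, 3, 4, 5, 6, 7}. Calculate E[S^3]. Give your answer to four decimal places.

E[S^3] = Σ s^3·P(S=s)
 = 8·32/63 + 27·16/63 + 64·8/63 + 125·4/63 + 216·2/63 + 343·1/63
 = 256/63 + 48/7 + 512/63 + 500/63 + 48/7 + 49/9
 = 275/7

39.2857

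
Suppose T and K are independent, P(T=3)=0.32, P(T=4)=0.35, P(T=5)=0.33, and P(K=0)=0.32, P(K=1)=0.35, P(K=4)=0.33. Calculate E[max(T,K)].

4.1156

E[max(T,K)] = Σ_t Σ_k max(t,k) · P(T=t)P(K=k)
 = 3·0.1024 + 3·0.112 + 4·0.1056 + 4·0.112 + 4·0.1225 + 4·0.1155 + 5·0.1056 + 5·0.1155 + 5·0.1089
 = 0.3072 + 0.336 + 0.4224 + 0.448 + 0.49 + 0.462 + 0.528 + 0.5775 + 0.5445
 = 4.1156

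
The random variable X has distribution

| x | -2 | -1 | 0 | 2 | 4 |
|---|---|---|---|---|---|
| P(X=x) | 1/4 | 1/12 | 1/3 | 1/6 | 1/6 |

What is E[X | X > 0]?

3

P(X > 0) = 1/6 + 1/6 = 1/3.
E[X | X > 0] = [2·1/6 + 4·1/6] / (1/3)
 = 1 / (1/3)
 = 3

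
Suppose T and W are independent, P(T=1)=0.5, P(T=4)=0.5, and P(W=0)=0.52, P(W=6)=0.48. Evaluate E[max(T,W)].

4.18

E[max(T,W)] = Σ_t Σ_w max(t,w) · P(T=t)P(W=w)
 = 1·0.26 + 6·0.24 + 4·0.26 + 6·0.24
 = 0.26 + 1.44 + 1.04 + 1.44
 = 4.18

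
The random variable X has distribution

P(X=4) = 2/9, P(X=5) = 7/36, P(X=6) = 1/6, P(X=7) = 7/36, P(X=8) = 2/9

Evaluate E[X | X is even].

6

P(X is even) = 2/9 + 1/6 + 2/9 = 11/18.
E[X | X is even] = [4·2/9 + 6·1/6 + 8·2/9] / (11/18)
 = 11/3 / (11/18)
 = 6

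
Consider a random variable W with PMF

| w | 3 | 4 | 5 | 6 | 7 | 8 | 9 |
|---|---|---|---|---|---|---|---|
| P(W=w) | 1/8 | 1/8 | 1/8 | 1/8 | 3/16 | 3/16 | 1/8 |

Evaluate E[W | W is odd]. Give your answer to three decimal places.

P(W is odd) = 1/8 + 1/8 + 3/16 + 1/8 = 9/16.
E[W | W is odd] = [3·1/8 + 5·1/8 + 7·3/16 + 9·1/8] / (9/16)
 = 55/16 / (9/16)
 = 55/9

6.111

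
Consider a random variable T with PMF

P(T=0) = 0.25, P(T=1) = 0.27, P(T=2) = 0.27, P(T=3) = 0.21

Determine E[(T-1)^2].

E[(T-1)^2] = Σ (t-1)^2·P(T=t)
 = 1·0.25 + 0·0.27 + 1·0.27 + 4·0.21
 = 0.25 + 0 + 0.27 + 0.84
 = 1.36

1.36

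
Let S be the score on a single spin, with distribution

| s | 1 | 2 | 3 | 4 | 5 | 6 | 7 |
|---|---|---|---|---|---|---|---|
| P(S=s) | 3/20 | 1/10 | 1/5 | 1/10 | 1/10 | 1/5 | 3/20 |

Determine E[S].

E[S] = Σ s·P(S=s)
 = 1·3/20 + 2·1/10 + 3·1/5 + 4·1/10 + 5·1/10 + 6·1/5 + 7·3/20
 = 3/20 + 1/5 + 3/5 + 2/5 + 1/2 + 6/5 + 21/20
 = 41/10

4.1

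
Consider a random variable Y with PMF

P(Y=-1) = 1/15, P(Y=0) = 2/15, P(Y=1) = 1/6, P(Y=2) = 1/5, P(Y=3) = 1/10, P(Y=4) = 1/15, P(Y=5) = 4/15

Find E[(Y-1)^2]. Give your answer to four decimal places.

E[(Y-1)^2] = Σ (y-1)^2·P(Y=y)
 = 4·1/15 + 1·2/15 + 0·1/6 + 1·1/5 + 4·1/10 + 9·1/15 + 16·4/15
 = 4/15 + 2/15 + 0 + 1/5 + 2/5 + 3/5 + 64/15
 = 88/15

5.8667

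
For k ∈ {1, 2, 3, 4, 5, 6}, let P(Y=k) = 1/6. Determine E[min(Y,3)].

E[min(Y,3)] = Σ min(y,3)·P(Y=y)
 = 1·1/6 + 2·1/6 + 3·1/6 + 3·1/6 + 3·1/6 + 3·1/6
 = 1/6 + 1/3 + 1/2 + 1/2 + 1/2 + 1/2
 = 5/2

2.5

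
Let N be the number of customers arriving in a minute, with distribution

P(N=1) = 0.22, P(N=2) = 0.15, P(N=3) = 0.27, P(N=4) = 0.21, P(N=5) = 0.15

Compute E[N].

2.92

E[N] = Σ n·P(N=n)
 = 1·0.22 + 2·0.15 + 3·0.27 + 4·0.21 + 5·0.15
 = 0.22 + 0.3 + 0.81 + 0.84 + 0.75
 = 2.92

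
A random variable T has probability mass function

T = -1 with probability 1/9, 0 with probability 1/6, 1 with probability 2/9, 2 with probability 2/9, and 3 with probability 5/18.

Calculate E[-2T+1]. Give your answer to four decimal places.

E[-2T+1] = Σ (-2t+1)·P(T=t)
 = 3·1/9 + 1·1/6 + (-1)·2/9 + (-3)·2/9 + (-5)·5/18
 = 1/3 + 1/6 + (-2/9) + (-2/3) + (-25/18)
 = -16/9

-1.7778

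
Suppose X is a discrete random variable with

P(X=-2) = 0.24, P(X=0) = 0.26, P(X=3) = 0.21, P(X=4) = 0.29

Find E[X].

1.31

E[X] = Σ x·P(X=x)
 = (-2)·0.24 + 0·0.26 + 3·0.21 + 4·0.29
 = (-0.48) + 0 + 0.63 + 1.16
 = 1.31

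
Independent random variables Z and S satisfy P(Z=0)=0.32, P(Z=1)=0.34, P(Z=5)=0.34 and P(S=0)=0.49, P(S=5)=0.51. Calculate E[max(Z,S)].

E[max(Z,S)] = Σ_z Σ_s max(z,s) · P(Z=z)P(S=s)
 = 0·0.1568 + 5·0.1632 + 1·0.1666 + 5·0.1734 + 5·0.1666 + 5·0.1734
 = 0 + 0.816 + 0.1666 + 0.867 + 0.833 + 0.867
 = 3.5496

3.5496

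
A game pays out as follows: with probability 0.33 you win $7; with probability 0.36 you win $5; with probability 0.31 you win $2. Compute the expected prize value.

4.73

E[payout] = 7·0.33 + 5·0.36 + 2·0.31
 = 2.31 + 1.8 + 0.62
 = 4.73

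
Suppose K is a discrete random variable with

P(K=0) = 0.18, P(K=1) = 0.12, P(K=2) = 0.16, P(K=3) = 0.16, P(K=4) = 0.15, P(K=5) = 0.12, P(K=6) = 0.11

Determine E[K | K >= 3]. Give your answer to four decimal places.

4.3333

P(K >= 3) = 0.16 + 0.15 + 0.12 + 0.11 = 0.54.
E[K | K >= 3] = [3·0.16 + 4·0.15 + 5·0.12 + 6·0.11] / 0.54
 = 2.34 / 0.54
 = 13/3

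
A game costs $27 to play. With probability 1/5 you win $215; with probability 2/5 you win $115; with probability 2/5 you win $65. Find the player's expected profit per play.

E[payout] = 215·1/5 + 115·2/5 + 65·2/5
 = 43 + 46 + 26
 = 115
Net = 115 - 27 = 88

88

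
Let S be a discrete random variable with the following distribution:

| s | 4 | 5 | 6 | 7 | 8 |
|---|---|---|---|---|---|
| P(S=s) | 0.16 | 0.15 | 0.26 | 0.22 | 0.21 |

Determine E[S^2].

E[S^2] = Σ s^2·P(S=s)
 = 16·0.16 + 25·0.15 + 36·0.26 + 49·0.22 + 64·0.21
 = 2.56 + 3.75 + 9.36 + 10.78 + 13.44
 = 39.89

39.89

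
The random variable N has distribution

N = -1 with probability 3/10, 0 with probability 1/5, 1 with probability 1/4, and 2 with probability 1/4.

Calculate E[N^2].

1.55

E[N^2] = Σ n^2·P(N=n)
 = 1·3/10 + 0·1/5 + 1·1/4 + 4·1/4
 = 3/10 + 0 + 1/4 + 1
 = 31/20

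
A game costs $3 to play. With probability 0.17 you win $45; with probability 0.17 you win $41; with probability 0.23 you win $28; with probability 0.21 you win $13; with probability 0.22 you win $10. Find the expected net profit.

22.99

E[payout] = 45·0.17 + 41·0.17 + 28·0.23 + 13·0.21 + 10·0.22
 = 7.65 + 6.97 + 6.44 + 2.73 + 2.2
 = 25.99
Net = 25.99 - 3 = 22.99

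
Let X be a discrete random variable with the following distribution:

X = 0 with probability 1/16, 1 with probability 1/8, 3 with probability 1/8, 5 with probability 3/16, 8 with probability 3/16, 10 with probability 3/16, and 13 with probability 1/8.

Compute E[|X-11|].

5.0625

E[|X-11|] = Σ |x-11|·P(X=x)
 = 11·1/16 + 10·1/8 + 8·1/8 + 6·3/16 + 3·3/16 + 1·3/16 + 2·1/8
 = 11/16 + 5/4 + 1 + 9/8 + 9/16 + 3/16 + 1/4
 = 81/16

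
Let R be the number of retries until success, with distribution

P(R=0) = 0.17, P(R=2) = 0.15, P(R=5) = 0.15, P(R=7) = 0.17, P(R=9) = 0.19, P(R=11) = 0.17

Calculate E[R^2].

48.64

E[R^2] = Σ r^2·P(R=r)
 = 0·0.17 + 4·0.15 + 25·0.15 + 49·0.17 + 81·0.19 + 121·0.17
 = 0 + 0.6 + 3.75 + 8.33 + 15.39 + 20.57
 = 48.64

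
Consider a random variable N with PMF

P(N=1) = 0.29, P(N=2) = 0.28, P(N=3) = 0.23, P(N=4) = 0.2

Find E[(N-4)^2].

E[(N-4)^2] = Σ (n-4)^2·P(N=n)
 = 9·0.29 + 4·0.28 + 1·0.23 + 0·0.2
 = 2.61 + 1.12 + 0.23 + 0
 = 3.96

3.96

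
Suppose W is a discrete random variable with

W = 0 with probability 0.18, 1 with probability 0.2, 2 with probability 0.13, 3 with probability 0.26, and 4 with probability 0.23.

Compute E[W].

2.16

E[W] = Σ w·P(W=w)
 = 0·0.18 + 1·0.2 + 2·0.13 + 3·0.26 + 4·0.23
 = 0 + 0.2 + 0.26 + 0.78 + 0.92
 = 2.16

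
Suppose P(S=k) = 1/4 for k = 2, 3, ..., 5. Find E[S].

3.5

E[S] = Σ s·P(S=s)
 = 2·1/4 + 3·1/4 + 4·1/4 + 5·1/4
 = 1/2 + 3/4 + 1 + 5/4
 = 7/2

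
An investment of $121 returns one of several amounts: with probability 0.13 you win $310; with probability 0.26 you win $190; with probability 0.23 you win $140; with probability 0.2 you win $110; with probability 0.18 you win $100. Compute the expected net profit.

40.9

E[payout] = 310·0.13 + 190·0.26 + 140·0.23 + 110·0.2 + 100·0.18
 = 40.3 + 49.4 + 32.2 + 22 + 18
 = 161.9
Net = 161.9 - 121 = 40.9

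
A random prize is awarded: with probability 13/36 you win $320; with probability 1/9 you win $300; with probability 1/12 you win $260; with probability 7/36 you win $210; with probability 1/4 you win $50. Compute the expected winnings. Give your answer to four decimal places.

E[payout] = 320·13/36 + 300·1/9 + 260·1/12 + 210·7/36 + 50·1/4
 = 1040/9 + 100/3 + 65/3 + 245/6 + 25/2
 = 2015/9

223.8889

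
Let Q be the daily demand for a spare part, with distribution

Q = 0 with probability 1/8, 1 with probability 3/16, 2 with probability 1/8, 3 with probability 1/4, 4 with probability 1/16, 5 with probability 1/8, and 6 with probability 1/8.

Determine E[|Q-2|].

E[|Q-2|] = Σ |q-2|·P(Q=q)
 = 2·1/8 + 1·3/16 + 0·1/8 + 1·1/4 + 2·1/16 + 3·1/8 + 4·1/8
 = 1/4 + 3/16 + 0 + 1/4 + 1/8 + 3/8 + 1/2
 = 27/16

1.6875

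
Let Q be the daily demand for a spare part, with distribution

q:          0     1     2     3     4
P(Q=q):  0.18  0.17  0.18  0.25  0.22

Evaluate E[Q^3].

22.44

E[Q^3] = Σ q^3·P(Q=q)
 = 0·0.18 + 1·0.17 + 8·0.18 + 27·0.25 + 64·0.22
 = 0 + 0.17 + 1.44 + 6.75 + 14.08
 = 22.44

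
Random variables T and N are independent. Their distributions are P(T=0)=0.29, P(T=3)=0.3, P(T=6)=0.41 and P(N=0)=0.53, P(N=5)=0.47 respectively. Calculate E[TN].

E[TN] = Σ_t Σ_n tn · P(T=t)P(N=n)
 = 0·0.1537 + 0·0.1363 + 0·0.159 + 15·0.141 + 0·0.2173 + 30·0.1927
 = 0 + 0 + 0 + 2.115 + 0 + 5.781
 = 7.896

7.896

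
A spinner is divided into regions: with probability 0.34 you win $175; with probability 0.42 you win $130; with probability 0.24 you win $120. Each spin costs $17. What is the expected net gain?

E[payout] = 175·0.34 + 130·0.42 + 120·0.24
 = 59.5 + 54.6 + 28.8
 = 142.9
Net = 142.9 - 17 = 125.9

125.9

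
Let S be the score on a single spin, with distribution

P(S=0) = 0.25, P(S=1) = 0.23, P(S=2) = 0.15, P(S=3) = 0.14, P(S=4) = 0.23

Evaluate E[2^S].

E[2^S] = Σ 2^s·P(S=s)
 = 1·0.25 + 2·0.23 + 4·0.15 + 8·0.14 + 16·0.23
 = 0.25 + 0.46 + 0.6 + 1.12 + 3.68
 = 6.11

6.11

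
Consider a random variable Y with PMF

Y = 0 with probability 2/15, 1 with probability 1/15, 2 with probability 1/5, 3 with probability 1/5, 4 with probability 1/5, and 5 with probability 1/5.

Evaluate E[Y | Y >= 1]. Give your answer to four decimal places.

3.3077

P(Y >= 1) = 1/15 + 1/5 + 1/5 + 1/5 + 1/5 = 13/15.
E[Y | Y >= 1] = [1·1/15 + 2·1/5 + 3·1/5 + 4·1/5 + 5·1/5] / (13/15)
 = 43/15 / (13/15)
 = 43/13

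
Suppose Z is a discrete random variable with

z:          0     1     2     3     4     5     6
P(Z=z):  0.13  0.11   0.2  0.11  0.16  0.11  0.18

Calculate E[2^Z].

19.63

E[2^Z] = Σ 2^z·P(Z=z)
 = 1·0.13 + 2·0.11 + 4·0.2 + 8·0.11 + 16·0.16 + 32·0.11 + 64·0.18
 = 0.13 + 0.22 + 0.8 + 0.88 + 2.56 + 3.52 + 11.52
 = 19.63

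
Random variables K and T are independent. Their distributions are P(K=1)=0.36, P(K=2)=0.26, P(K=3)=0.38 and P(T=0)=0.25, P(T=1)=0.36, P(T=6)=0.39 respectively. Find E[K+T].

4.72

E[K+T] = Σ_k Σ_t (k+t) · P(K=k)P(T=t)
 = 1·0.09 + 2·0.1296 + 7·0.1404 + 2·0.065 + 3·0.0936 + 8·0.1014 + 3·0.095 + 4·0.1368 + 9·0.1482
 = 0.09 + 0.2592 + 0.9828 + 0.13 + 0.2808 + 0.8112 + 0.285 + 0.5472 + 1.3338
 = 4.72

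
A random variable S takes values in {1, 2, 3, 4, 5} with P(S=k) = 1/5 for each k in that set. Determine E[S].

3

E[S] = Σ s·P(S=s)
 = 1·1/5 + 2·1/5 + 3·1/5 + 4·1/5 + 5·1/5
 = 1/5 + 2/5 + 3/5 + 4/5 + 1
 = 3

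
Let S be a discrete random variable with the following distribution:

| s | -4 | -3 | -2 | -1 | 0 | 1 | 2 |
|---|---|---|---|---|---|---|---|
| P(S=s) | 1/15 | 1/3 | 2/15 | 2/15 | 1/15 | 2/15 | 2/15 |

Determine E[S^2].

5.4

E[S^2] = Σ s^2·P(S=s)
 = 16·1/15 + 9·1/3 + 4·2/15 + 1·2/15 + 0·1/15 + 1·2/15 + 4·2/15
 = 16/15 + 3 + 8/15 + 2/15 + 0 + 2/15 + 8/15
 = 27/5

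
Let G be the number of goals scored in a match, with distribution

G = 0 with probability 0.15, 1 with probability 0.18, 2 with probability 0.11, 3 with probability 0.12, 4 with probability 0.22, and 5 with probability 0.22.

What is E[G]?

E[G] = Σ g·P(G=g)
 = 0·0.15 + 1·0.18 + 2·0.11 + 3·0.12 + 4·0.22 + 5·0.22
 = 0 + 0.18 + 0.22 + 0.36 + 0.88 + 1.1
 = 2.74

2.74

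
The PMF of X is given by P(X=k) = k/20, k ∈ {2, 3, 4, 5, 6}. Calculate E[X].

E[X] = Σ x·P(X=x)
 = 2·1/10 + 3·3/20 + 4·1/5 + 5·1/4 + 6·3/10
 = 1/5 + 9/20 + 4/5 + 5/4 + 9/5
 = 9/2

4.5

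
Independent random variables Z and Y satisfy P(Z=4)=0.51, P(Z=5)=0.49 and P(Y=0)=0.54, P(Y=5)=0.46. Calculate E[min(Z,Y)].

2.0654

E[min(Z,Y)] = Σ_z Σ_y min(z,y) · P(Z=z)P(Y=y)
 = 0·0.2754 + 4·0.2346 + 0·0.2646 + 5·0.2254
 = 0 + 0.9384 + 0 + 1.127
 = 2.0654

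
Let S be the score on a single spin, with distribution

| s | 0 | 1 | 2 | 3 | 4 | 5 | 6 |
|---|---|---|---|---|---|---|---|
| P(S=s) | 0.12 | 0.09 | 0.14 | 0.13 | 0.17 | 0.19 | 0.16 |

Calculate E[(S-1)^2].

E[(S-1)^2] = Σ (s-1)^2·P(S=s)
 = 1·0.12 + 0·0.09 + 1·0.14 + 4·0.13 + 9·0.17 + 16·0.19 + 25·0.16
 = 0.12 + 0 + 0.14 + 0.52 + 1.53 + 3.04 + 4
 = 9.35

9.35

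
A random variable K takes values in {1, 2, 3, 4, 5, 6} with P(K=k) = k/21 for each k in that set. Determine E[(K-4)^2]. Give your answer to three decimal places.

2.333

E[(K-4)^2] = Σ (k-4)^2·P(K=k)
 = 9·1/21 + 4·2/21 + 1·1/7 + 0·4/21 + 1·5/21 + 4·2/7
 = 3/7 + 8/21 + 1/7 + 0 + 5/21 + 8/7
 = 7/3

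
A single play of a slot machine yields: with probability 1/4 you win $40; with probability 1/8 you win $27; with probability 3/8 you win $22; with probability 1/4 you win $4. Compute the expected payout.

22.625

E[payout] = 40·1/4 + 27·1/8 + 22·3/8 + 4·1/4
 = 10 + 27/8 + 33/4 + 1
 = 181/8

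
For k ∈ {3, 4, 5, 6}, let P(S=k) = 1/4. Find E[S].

E[S] = Σ s·P(S=s)
 = 3·1/4 + 4·1/4 + 5·1/4 + 6·1/4
 = 3/4 + 1 + 5/4 + 3/2
 = 9/2

4.5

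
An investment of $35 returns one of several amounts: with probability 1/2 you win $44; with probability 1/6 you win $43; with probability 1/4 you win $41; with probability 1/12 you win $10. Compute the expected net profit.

E[payout] = 44·1/2 + 43·1/6 + 41·1/4 + 10·1/12
 = 22 + 43/6 + 41/4 + 5/6
 = 161/4
Net = 161/4 - 35 = 21/4

5.25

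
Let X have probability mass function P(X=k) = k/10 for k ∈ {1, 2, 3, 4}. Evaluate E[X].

E[X] = Σ x·P(X=x)
 = 1·1/10 + 2·1/5 + 3·3/10 + 4·2/5
 = 1/10 + 2/5 + 9/10 + 8/5
 = 3

3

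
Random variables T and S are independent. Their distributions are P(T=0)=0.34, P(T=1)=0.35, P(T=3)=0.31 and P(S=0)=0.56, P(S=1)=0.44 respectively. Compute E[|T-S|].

1.1392

E[|T-S|] = Σ_t Σ_s |t-s| · P(T=t)P(S=s)
 = 0·0.1904 + 1·0.1496 + 1·0.196 + 0·0.154 + 3·0.1736 + 2·0.1364
 = 0 + 0.1496 + 0.196 + 0 + 0.5208 + 0.2728
 = 1.1392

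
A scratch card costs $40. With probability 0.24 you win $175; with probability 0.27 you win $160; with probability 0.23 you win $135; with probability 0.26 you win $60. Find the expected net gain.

91.85

E[payout] = 175·0.24 + 160·0.27 + 135·0.23 + 60·0.26
 = 42 + 43.2 + 31.05 + 15.6
 = 131.85
Net = 131.85 - 40 = 91.85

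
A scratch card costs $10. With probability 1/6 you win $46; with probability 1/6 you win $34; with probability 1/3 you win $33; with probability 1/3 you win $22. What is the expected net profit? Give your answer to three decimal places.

21.667

E[payout] = 46·1/6 + 34·1/6 + 33·1/3 + 22·1/3
 = 23/3 + 17/3 + 11 + 22/3
 = 95/3
Net = 95/3 - 10 = 65/3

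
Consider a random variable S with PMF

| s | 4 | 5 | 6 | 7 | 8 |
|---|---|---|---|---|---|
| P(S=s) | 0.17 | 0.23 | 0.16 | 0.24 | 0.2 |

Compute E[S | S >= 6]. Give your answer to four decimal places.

7.0667

P(S >= 6) = 0.16 + 0.24 + 0.2 = 0.6.
E[S | S >= 6] = [6·0.16 + 7·0.24 + 8·0.2] / 0.6
 = 4.24 / 0.6
 = 106/15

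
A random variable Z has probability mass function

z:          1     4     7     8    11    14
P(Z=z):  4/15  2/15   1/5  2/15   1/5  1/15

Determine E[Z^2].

E[Z^2] = Σ z^2·P(Z=z)
 = 1·4/15 + 16·2/15 + 49·1/5 + 64·2/15 + 121·1/5 + 196·1/15
 = 4/15 + 32/15 + 49/5 + 128/15 + 121/5 + 196/15
 = 58

58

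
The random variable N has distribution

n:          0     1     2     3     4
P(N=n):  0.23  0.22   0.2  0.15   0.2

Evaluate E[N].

1.87

E[N] = Σ n·P(N=n)
 = 0·0.23 + 1·0.22 + 2·0.2 + 3·0.15 + 4·0.2
 = 0 + 0.22 + 0.4 + 0.45 + 0.8
 = 1.87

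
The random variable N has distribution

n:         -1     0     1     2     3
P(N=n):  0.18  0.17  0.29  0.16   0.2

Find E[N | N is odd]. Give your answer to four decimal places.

P(N is odd) = 0.18 + 0.29 + 0.2 = 0.67.
E[N | N is odd] = [(-1)·0.18 + 1·0.29 + 3·0.2] / 0.67
 = 0.71 / 0.67
 = 71/67

1.0597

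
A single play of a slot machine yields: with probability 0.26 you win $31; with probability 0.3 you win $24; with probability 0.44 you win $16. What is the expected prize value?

E[payout] = 31·0.26 + 24·0.3 + 16·0.44
 = 8.06 + 7.2 + 7.04
 = 22.3

22.3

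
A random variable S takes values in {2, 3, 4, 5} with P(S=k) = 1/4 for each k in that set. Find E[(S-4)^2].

E[(S-4)^2] = Σ (s-4)^2·P(S=s)
 = 4·1/4 + 1·1/4 + 0·1/4 + 1·1/4
 = 1 + 1/4 + 0 + 1/4
 = 3/2

1.5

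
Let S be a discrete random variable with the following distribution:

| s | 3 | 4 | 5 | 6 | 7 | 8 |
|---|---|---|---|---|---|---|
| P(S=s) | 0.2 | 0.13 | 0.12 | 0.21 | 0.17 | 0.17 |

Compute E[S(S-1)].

28.12

E[S(S-1)] = Σ s(s-1)·P(S=s)
 = 6·0.2 + 12·0.13 + 20·0.12 + 30·0.21 + 42·0.17 + 56·0.17
 = 1.2 + 1.56 + 2.4 + 6.3 + 7.14 + 9.52
 = 28.12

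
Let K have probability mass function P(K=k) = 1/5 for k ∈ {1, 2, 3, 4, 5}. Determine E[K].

3

E[K] = Σ k·P(K=k)
 = 1·1/5 + 2·1/5 + 3·1/5 + 4·1/5 + 5·1/5
 = 1/5 + 2/5 + 3/5 + 4/5 + 1
 = 3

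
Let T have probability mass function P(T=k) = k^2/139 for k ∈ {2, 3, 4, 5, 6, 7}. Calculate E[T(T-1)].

E[T(T-1)] = Σ t(t-1)·P(T=t)
 = 2·4/139 + 6·9/139 + 12·16/139 + 20·25/139 + 30·36/139 + 42·49/139
 = 8/139 + 54/139 + 192/139 + 500/139 + 1080/139 + 2058/139
 = 28

28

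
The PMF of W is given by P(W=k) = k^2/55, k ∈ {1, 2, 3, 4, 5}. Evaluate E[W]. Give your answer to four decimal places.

E[W] = Σ w·P(W=w)
 = 1·1/55 + 2·4/55 + 3·9/55 + 4·16/55 + 5·5/11
 = 1/55 + 8/55 + 27/55 + 64/55 + 25/11
 = 45/11

4.0909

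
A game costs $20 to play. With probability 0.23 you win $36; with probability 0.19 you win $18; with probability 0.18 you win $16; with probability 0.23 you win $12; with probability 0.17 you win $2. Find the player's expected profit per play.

E[payout] = 36·0.23 + 18·0.19 + 16·0.18 + 12·0.23 + 2·0.17
 = 8.28 + 3.42 + 2.88 + 2.76 + 0.34
 = 17.68
Net = 17.68 - 20 = -2.32

-2.32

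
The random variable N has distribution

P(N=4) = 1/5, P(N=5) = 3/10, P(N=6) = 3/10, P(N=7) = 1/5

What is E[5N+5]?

32.5

E[5N+5] = Σ (5n+5)·P(N=n)
 = 25·1/5 + 30·3/10 + 35·3/10 + 40·1/5
 = 5 + 9 + 21/2 + 8
 = 65/2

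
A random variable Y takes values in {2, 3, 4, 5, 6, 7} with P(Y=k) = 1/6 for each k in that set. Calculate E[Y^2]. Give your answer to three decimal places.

E[Y^2] = Σ y^2·P(Y=y)
 = 4·1/6 + 9·1/6 + 16·1/6 + 25·1/6 + 36·1/6 + 49·1/6
 = 2/3 + 3/2 + 8/3 + 25/6 + 6 + 49/6
 = 139/6

23.167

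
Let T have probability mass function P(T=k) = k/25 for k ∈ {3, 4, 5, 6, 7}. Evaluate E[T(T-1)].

25.6

E[T(T-1)] = Σ t(t-1)·P(T=t)
 = 6·3/25 + 12·4/25 + 20·1/5 + 30·6/25 + 42·7/25
 = 18/25 + 48/25 + 4 + 36/5 + 294/25
 = 128/5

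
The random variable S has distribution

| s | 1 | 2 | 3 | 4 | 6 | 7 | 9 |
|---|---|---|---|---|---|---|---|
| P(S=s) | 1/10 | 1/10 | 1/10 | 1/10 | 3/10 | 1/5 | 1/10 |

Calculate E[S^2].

E[S^2] = Σ s^2·P(S=s)
 = 1·1/10 + 4·1/10 + 9·1/10 + 16·1/10 + 36·3/10 + 49·1/5 + 81·1/10
 = 1/10 + 2/5 + 9/10 + 8/5 + 54/5 + 49/5 + 81/10
 = 317/10

31.7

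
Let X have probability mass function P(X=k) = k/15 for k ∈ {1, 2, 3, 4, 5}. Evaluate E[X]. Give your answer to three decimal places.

E[X] = Σ x·P(X=x)
 = 1·1/15 + 2·2/15 + 3·1/5 + 4·4/15 + 5·1/3
 = 1/15 + 4/15 + 3/5 + 16/15 + 5/3
 = 11/3

3.667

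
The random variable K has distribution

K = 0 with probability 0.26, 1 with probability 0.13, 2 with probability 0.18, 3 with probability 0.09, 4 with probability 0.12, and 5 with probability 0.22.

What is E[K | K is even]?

P(K is even) = 0.26 + 0.18 + 0.12 = 0.56.
E[K | K is even] = [0·0.26 + 2·0.18 + 4·0.12] / 0.56
 = 0.84 / 0.56
 = 3/2

1.5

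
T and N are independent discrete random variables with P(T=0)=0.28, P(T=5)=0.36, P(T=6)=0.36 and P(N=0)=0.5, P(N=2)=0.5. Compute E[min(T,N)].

E[min(T,N)] = Σ_t Σ_n min(t,n) · P(T=t)P(N=n)
 = 0·0.14 + 0·0.14 + 0·0.18 + 2·0.18 + 0·0.18 + 2·0.18
 = 0 + 0 + 0 + 0.36 + 0 + 0.36
 = 0.72

0.72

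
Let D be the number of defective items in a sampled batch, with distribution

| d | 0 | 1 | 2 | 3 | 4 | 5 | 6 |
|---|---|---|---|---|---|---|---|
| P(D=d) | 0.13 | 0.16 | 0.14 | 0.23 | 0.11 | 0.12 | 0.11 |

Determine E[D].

2.83

E[D] = Σ d·P(D=d)
 = 0·0.13 + 1·0.16 + 2·0.14 + 3·0.23 + 4·0.11 + 5·0.12 + 6·0.11
 = 0 + 0.16 + 0.28 + 0.69 + 0.44 + 0.6 + 0.66
 = 2.83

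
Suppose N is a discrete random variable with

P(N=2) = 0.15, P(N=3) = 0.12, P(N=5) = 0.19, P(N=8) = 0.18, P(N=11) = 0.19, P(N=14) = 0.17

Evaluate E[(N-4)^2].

E[(N-4)^2] = Σ (n-4)^2·P(N=n)
 = 4·0.15 + 1·0.12 + 1·0.19 + 16·0.18 + 49·0.19 + 100·0.17
 = 0.6 + 0.12 + 0.19 + 2.88 + 9.31 + 17
 = 30.1

30.1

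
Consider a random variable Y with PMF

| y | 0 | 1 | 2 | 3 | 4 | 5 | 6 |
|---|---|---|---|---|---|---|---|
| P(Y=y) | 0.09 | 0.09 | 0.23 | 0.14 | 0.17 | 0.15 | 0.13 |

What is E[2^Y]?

E[2^Y] = Σ 2^y·P(Y=y)
 = 1·0.09 + 2·0.09 + 4·0.23 + 8·0.14 + 16·0.17 + 32·0.15 + 64·0.13
 = 0.09 + 0.18 + 0.92 + 1.12 + 2.72 + 4.8 + 8.32
 = 18.15

18.15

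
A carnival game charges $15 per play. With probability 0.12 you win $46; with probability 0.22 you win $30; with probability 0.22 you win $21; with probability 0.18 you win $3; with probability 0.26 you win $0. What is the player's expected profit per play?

E[payout] = 46·0.12 + 30·0.22 + 21·0.22 + 3·0.18 + 0·0.26
 = 5.52 + 6.6 + 4.62 + 0.54 + 0
 = 17.28
Net = 17.28 - 15 = 2.28

2.28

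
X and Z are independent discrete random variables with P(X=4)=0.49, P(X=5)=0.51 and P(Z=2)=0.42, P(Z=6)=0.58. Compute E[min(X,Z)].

E[min(X,Z)] = Σ_x Σ_z min(x,z) · P(X=x)P(Z=z)
 = 2·0.2058 + 4·0.2842 + 2·0.2142 + 5·0.2958
 = 0.4116 + 1.1368 + 0.4284 + 1.479
 = 3.4558

3.4558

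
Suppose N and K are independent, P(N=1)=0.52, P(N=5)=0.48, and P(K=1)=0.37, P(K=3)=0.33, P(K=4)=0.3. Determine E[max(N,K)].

E[max(N,K)] = Σ_n Σ_k max(n,k) · P(N=n)P(K=k)
 = 1·0.1924 + 3·0.1716 + 4·0.156 + 5·0.1776 + 5·0.1584 + 5·0.144
 = 0.1924 + 0.5148 + 0.624 + 0.888 + 0.792 + 0.72
 = 3.7312

3.7312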